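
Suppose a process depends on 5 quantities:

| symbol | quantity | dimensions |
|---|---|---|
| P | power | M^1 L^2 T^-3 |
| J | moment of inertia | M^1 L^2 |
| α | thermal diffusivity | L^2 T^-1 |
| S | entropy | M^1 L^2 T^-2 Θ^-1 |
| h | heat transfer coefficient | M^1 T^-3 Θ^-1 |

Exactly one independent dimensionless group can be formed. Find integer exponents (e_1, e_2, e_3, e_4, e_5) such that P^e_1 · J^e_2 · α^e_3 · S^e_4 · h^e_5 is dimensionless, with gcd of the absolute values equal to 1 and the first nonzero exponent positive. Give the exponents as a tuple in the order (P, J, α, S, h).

(2, -2, -3, 3, -3)

M: e_1·(1) + e_2·(1) + e_3·(0) + e_4·(1) + e_5·(1) = 0
L: e_1·(2) + e_2·(2) + e_3·(2) + e_4·(2) + e_5·(0) = 0
T: e_1·(-3) + e_2·(0) + e_3·(-1) + e_4·(-2) + e_5·(-3) = 0
Θ: e_1·(0) + e_2·(0) + e_3·(0) + e_4·(-1) + e_5·(-1) = 0
Solving this homogeneous linear system for the smallest-integer solution (first nonzero entry positive) gives (2, -2, -3, 3, -3).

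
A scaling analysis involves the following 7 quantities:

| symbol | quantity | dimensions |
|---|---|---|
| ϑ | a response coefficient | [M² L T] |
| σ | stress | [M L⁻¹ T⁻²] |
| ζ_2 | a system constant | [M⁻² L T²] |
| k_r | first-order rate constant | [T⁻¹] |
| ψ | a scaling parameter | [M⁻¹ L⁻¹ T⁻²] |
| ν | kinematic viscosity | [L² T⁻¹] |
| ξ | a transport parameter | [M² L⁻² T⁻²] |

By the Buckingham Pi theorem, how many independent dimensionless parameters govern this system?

4

There are 7 variables and 3 base dimensions (M, L, T).
The dimension matrix has rank 3.
Independent dimensionless groups: 7 − 3 = 4.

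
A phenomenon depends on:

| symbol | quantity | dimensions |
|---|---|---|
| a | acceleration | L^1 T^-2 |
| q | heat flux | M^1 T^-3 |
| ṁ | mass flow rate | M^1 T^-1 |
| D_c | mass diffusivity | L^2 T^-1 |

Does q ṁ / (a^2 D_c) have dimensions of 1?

Sum the exponent of each base dimension across the product:
  M: −2·[a]_M + [q]_M + [ṁ]_M − [D_c]_M = −2·(0) + (1) + (1) − (0) = 2
  L: −2·[a]_L + [q]_L + [ṁ]_L − [D_c]_L = −2·(1) + (0) + (0) − (2) = -4
  T: −2·[a]_T + [q]_T + [ṁ]_T − [D_c]_T = −2·(-2) + (-3) + (-1) − (-1) = 1
Net dimensions [M² L⁻⁴ T] ≠ [1] — not dimensionless.

no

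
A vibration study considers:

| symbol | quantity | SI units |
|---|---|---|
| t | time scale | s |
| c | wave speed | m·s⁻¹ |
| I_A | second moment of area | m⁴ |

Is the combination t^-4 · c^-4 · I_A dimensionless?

yes

Sum the exponent of each base dimension across the product:
  L: −4·[t]_L − 4·[c]_L + [I_A]_L = −4·(0) − 4·(1) + (4) = 0
  T: −4·[t]_T − 4·[c]_T + [I_A]_T = −4·(1) − 4·(-1) + (0) = 0
All base exponents vanish — dimensionless.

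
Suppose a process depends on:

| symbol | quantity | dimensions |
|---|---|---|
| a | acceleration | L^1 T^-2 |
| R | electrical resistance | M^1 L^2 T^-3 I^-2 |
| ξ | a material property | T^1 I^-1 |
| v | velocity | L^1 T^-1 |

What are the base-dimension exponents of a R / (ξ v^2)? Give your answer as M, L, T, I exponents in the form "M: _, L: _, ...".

Collect each base-dimension exponent across the product:
  M: (0) + (1) − (0) − 2·(0) = 1
  L: (1) + (2) − (0) − 2·(1) = 1
  T: (-2) + (-3) − (1) − 2·(-1) = -4
  I: (0) + (-2) − (-1) − 2·(0) = -1
So the dimensions are [M L T⁻⁴ I⁻¹].

M: 1, L: 1, T: -4, I: -1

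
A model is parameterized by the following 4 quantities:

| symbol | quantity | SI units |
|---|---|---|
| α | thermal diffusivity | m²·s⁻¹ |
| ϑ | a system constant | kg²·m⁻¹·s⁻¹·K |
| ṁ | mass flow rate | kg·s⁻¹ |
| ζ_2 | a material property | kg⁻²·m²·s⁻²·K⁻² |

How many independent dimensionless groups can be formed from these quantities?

0

There are 4 variables and 4 base dimensions (M, L, T, Θ).
The dimension matrix has rank 4.
Independent dimensionless groups: 4 − 4 = 0.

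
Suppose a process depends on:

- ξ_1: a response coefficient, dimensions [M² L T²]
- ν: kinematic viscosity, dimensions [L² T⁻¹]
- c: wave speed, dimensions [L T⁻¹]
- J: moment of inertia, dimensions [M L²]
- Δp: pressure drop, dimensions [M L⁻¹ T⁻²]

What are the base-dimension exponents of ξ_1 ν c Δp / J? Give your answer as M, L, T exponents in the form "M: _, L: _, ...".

Collect each base-dimension exponent across the product:
  M: (2) + (0) + (0) − (1) + (1) = 2
  L: (1) + (2) + (1) − (2) + (-1) = 1
  T: (2) + (-1) + (-1) − (0) + (-2) = -2
So the dimensions are [M² L T⁻²].

M: 2, L: 1, T: -2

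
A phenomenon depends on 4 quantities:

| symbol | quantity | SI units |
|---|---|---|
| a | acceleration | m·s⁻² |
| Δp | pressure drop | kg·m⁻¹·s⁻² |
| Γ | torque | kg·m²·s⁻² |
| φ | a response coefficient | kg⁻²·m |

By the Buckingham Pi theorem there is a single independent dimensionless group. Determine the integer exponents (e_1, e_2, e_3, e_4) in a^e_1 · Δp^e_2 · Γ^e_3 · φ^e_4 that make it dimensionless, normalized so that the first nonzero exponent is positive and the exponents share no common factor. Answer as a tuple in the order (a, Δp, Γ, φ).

(2, -1, -1, -1)

M: e_1·(0) + e_2·(1) + e_3·(1) + e_4·(-2) = 0
L: e_1·(1) + e_2·(-1) + e_3·(2) + e_4·(1) = 0
T: e_1·(-2) + e_2·(-2) + e_3·(-2) + e_4·(0) = 0
Solving this homogeneous linear system for the smallest-integer solution (first nonzero entry positive) gives (2, -1, -1, -1).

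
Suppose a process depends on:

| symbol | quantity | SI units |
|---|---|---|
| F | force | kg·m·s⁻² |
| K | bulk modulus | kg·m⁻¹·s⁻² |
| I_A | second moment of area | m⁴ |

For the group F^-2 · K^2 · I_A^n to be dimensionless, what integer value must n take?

1

Balance the L exponent: (4)·n from I_A, plus −2·(1) + 2·(-1) = -4 from the rest, must sum to zero.
4n − 4 = 0, so n = 1.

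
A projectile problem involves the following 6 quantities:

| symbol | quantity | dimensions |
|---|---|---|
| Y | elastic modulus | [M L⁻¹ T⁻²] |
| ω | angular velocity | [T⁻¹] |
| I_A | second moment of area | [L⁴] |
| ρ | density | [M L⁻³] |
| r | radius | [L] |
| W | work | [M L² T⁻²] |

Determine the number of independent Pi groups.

There are 6 variables and 3 base dimensions (M, L, T).
The dimension matrix has rank 3.
Independent dimensionless groups: 6 − 3 = 3.

3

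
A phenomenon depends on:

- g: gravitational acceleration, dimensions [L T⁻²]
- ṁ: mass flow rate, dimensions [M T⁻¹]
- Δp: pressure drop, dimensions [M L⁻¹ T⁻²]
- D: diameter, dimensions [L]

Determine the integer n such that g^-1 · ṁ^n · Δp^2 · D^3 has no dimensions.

Balance the M exponent: (1)·n from ṁ, plus −(0) + 2·(1) + 3·(0) = 2 from the rest, must sum to zero.
n + 2 = 0, so n = -2.

-2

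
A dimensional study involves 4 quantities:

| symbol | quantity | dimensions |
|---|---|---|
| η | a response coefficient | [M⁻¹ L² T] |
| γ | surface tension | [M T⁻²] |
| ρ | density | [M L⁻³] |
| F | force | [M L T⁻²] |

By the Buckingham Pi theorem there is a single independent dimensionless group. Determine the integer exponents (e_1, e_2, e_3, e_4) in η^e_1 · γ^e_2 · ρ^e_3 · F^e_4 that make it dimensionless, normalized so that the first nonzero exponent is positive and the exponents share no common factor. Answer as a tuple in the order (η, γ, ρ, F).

M: e_1·(-1) + e_2·(1) + e_3·(1) + e_4·(1) = 0
L: e_1·(2) + e_2·(0) + e_3·(-3) + e_4·(1) = 0
T: e_1·(1) + e_2·(-2) + e_3·(0) + e_4·(-2) = 0
Solving this homogeneous linear system for the smallest-integer solution (first nonzero entry positive) gives (2, 2, 1, -1).

(2, 2, 1, -1)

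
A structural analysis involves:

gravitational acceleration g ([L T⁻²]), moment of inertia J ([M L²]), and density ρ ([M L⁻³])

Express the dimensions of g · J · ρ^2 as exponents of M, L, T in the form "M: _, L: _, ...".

Collect each base-dimension exponent across the product:
  M: (0) + (1) + 2·(1) = 3
  L: (1) + (2) + 2·(-3) = -3
  T: (-2) + (0) + 2·(0) = -2
So the dimensions are [M³ L⁻³ T⁻²].

M: 3, L: -3, T: -2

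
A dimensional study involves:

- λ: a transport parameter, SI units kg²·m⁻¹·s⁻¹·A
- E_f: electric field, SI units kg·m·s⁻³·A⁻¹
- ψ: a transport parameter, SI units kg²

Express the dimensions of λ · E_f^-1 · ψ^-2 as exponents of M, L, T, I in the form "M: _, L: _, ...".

Collect each base-dimension exponent across the product:
  M: (2) − (1) − 2·(2) = -3
  L: (-1) − (1) − 2·(0) = -2
  T: (-1) − (-3) − 2·(0) = 2
  I: (1) − (-1) − 2·(0) = 2
So the dimensions are [M⁻³ L⁻² T² I²].

M: -3, L: -2, T: 2, I: 2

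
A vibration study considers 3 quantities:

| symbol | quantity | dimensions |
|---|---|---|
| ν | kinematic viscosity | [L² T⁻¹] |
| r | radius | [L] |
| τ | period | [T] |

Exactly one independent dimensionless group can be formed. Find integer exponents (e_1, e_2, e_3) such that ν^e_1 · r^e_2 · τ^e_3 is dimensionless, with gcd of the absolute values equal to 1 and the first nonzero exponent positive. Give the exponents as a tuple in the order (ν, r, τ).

L: e_1·(2) + e_2·(1) + e_3·(0) = 0
T: e_1·(-1) + e_2·(0) + e_3·(1) = 0
Solving this homogeneous linear system for the smallest-integer solution (first nonzero entry positive) gives (1, -2, 1).

(1, -2, 1)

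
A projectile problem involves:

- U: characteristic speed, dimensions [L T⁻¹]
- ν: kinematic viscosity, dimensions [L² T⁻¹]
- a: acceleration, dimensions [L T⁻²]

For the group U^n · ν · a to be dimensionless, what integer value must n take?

-3

Balance the L exponent: (1)·n from U, plus (2) + (1) = 3 from the rest, must sum to zero.
n + 3 = 0, so n = -3.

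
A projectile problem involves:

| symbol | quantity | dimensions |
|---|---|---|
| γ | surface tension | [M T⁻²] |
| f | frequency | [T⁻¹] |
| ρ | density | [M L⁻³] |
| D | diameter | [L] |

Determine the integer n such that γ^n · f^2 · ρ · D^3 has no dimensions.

Balance the M exponent: (1)·n from γ, plus 2·(0) + (1) + 3·(0) = 1 from the rest, must sum to zero.
n + 1 = 0, so n = -1.

-1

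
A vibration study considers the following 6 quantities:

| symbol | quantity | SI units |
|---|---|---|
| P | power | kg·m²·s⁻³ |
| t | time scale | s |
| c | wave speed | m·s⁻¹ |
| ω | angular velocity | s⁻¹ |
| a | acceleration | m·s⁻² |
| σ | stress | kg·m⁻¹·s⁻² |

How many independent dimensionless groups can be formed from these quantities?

3

There are 6 variables and 3 base dimensions (M, L, T).
The dimension matrix has rank 3.
Independent dimensionless groups: 6 − 3 = 3.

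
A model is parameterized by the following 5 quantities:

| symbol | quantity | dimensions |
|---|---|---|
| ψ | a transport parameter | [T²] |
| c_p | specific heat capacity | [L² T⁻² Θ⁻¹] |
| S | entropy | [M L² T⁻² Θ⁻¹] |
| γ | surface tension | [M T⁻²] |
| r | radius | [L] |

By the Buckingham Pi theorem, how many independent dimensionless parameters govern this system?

There are 5 variables and 4 base dimensions (M, L, T, Θ).
The dimension matrix has rank 4.
Independent dimensionless groups: 5 − 4 = 1.

1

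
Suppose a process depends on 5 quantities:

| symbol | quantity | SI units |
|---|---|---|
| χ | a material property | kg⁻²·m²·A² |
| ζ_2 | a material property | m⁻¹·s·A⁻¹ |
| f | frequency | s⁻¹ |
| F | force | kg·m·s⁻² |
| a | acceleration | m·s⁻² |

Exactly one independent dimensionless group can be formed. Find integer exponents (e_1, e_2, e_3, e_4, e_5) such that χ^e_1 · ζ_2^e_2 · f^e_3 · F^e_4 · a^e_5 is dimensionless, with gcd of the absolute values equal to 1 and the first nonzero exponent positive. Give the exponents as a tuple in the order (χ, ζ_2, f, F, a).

(1, 2, 2, 2, -2)

M: e_1·(-2) + e_2·(0) + e_3·(0) + e_4·(1) + e_5·(0) = 0
L: e_1·(2) + e_2·(-1) + e_3·(0) + e_4·(1) + e_5·(1) = 0
T: e_1·(0) + e_2·(1) + e_3·(-1) + e_4·(-2) + e_5·(-2) = 0
I: e_1·(2) + e_2·(-1) + e_3·(0) + e_4·(0) + e_5·(0) = 0
Solving this homogeneous linear system for the smallest-integer solution (first nonzero entry positive) gives (1, 2, 2, 2, -2).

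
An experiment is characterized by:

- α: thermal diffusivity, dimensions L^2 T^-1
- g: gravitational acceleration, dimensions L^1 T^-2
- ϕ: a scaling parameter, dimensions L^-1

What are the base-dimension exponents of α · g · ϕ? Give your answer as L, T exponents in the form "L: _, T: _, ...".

L: 2, T: -3

Collect each base-dimension exponent across the product:
  L: (2) + (1) + (-1) = 2
  T: (-1) + (-2) + (0) = -3
So the dimensions are [L² T⁻³].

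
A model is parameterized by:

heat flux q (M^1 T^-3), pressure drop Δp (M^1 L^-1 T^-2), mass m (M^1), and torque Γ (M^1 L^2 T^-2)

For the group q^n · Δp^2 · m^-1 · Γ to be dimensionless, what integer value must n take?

-2

Balance the M exponent: (1)·n from q, plus 2·(1) − (1) + (1) = 2 from the rest, must sum to zero.
n + 2 = 0, so n = -2.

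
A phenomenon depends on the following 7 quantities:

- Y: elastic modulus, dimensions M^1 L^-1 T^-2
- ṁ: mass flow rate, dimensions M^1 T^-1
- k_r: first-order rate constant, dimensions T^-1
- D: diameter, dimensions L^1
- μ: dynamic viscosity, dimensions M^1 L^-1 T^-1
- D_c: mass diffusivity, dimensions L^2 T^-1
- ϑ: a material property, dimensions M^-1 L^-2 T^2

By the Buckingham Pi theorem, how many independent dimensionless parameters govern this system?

There are 7 variables and 3 base dimensions (M, L, T).
The dimension matrix has rank 3.
Independent dimensionless groups: 7 − 3 = 4.

4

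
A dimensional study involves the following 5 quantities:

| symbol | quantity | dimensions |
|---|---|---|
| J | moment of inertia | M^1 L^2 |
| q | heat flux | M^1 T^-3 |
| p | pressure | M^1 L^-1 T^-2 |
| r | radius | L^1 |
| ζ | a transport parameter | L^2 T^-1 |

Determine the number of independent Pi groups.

There are 5 variables and 3 base dimensions (M, L, T).
The dimension matrix has rank 3.
Independent dimensionless groups: 5 − 3 = 2.

2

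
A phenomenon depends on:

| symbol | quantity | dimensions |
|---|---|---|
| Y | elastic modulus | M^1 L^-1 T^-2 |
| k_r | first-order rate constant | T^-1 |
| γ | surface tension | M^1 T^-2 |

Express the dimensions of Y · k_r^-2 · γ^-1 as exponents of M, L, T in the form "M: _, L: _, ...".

M: 0, L: -1, T: 2

Collect each base-dimension exponent across the product:
  M: (1) − 2·(0) − (1) = 0
  L: (-1) − 2·(0) − (0) = -1
  T: (-2) − 2·(-1) − (-2) = 2
So the dimensions are [L⁻¹ T²].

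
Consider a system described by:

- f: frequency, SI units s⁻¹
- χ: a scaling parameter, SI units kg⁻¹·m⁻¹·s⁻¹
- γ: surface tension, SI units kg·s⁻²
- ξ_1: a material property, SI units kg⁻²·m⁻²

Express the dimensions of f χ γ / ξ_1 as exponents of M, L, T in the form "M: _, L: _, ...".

Collect each base-dimension exponent across the product:
  M: (0) + (-1) + (1) − (-2) = 2
  L: (0) + (-1) + (0) − (-2) = 1
  T: (-1) + (-1) + (-2) − (0) = -4
So the dimensions are [M² L T⁻⁴].

M: 2, L: 1, T: -4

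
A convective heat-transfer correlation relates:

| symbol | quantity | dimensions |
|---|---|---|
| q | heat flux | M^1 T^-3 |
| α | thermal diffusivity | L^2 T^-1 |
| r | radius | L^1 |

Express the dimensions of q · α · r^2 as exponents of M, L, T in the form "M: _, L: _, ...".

M: 1, L: 4, T: -4

Collect each base-dimension exponent across the product:
  M: (1) + (0) + 2·(0) = 1
  L: (0) + (2) + 2·(1) = 4
  T: (-3) + (-1) + 2·(0) = -4
So the dimensions are [M L⁴ T⁻⁴].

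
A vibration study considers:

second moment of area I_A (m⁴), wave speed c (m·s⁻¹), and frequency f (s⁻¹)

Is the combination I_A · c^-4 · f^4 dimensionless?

Sum the exponent of each base dimension across the product:
  M: [I_A]_M − 4·[c]_M + 4·[f]_M = (0) − 4·(0) + 4·(0) = 0
  L: [I_A]_L − 4·[c]_L + 4·[f]_L = (4) − 4·(1) + 4·(0) = 0
  T: [I_A]_T − 4·[c]_T + 4·[f]_T = (0) − 4·(-1) + 4·(-1) = 0
  Θ: [I_A]_Θ − 4·[c]_Θ + 4·[f]_Θ = (0) − 4·(0) + 4·(0) = 0
All base exponents vanish — dimensionless.

yes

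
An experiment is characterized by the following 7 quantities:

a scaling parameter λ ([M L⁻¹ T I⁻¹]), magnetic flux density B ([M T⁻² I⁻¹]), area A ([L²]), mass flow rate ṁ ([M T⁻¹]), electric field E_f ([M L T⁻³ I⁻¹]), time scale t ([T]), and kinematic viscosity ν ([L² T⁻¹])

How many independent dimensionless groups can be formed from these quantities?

3

There are 7 variables and 4 base dimensions (M, L, T, I).
The dimension matrix has rank 4.
Independent dimensionless groups: 7 − 4 = 3.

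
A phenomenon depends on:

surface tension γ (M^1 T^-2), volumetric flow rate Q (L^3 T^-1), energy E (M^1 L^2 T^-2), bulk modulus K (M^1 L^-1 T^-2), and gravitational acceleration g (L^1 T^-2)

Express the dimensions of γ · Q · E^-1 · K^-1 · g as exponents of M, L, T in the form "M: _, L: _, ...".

Collect each base-dimension exponent across the product:
  M: (1) + (0) − (1) − (1) + (0) = -1
  L: (0) + (3) − (2) − (-1) + (1) = 3
  T: (-2) + (-1) − (-2) − (-2) + (-2) = -1
So the dimensions are [M⁻¹ L³ T⁻¹].

M: -1, L: 3, T: -1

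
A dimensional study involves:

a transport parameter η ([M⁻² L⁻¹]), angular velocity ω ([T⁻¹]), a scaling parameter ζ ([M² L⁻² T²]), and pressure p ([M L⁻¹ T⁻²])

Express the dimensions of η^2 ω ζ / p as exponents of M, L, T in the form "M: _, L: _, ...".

Collect each base-dimension exponent across the product:
  M: 2·(-2) + (0) + (2) − (1) = -3
  L: 2·(-1) + (0) + (-2) − (-1) = -3
  T: 2·(0) + (-1) + (2) − (-2) = 3
So the dimensions are [M⁻³ L⁻³ T³].

M: -3, L: -3, T: 3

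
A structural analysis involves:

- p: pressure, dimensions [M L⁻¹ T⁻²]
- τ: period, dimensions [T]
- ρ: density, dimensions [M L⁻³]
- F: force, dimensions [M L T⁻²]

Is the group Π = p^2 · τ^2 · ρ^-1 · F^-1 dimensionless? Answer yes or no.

Sum the exponent of each base dimension across the product:
  M: 2·[p]_M + 2·[τ]_M − [ρ]_M − [F]_M = 2·(1) + 2·(0) − (1) − (1) = 0
  L: 2·[p]_L + 2·[τ]_L − [ρ]_L − [F]_L = 2·(-1) + 2·(0) − (-3) − (1) = 0
  T: 2·[p]_T + 2·[τ]_T − [ρ]_T − [F]_T = 2·(-2) + 2·(1) − (0) − (-2) = 0
All base exponents vanish — dimensionless.

yes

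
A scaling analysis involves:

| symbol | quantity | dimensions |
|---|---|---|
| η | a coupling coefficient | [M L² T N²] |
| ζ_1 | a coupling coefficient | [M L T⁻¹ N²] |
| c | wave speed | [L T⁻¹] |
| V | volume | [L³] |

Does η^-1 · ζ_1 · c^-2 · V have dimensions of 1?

yes

Sum the exponent of each base dimension across the product:
  M: −[η]_M + [ζ_1]_M − 2·[c]_M + [V]_M = −(1) + (1) − 2·(0) + (0) = 0
  L: −[η]_L + [ζ_1]_L − 2·[c]_L + [V]_L = −(2) + (1) − 2·(1) + (3) = 0
  T: −[η]_T + [ζ_1]_T − 2·[c]_T + [V]_T = −(1) + (-1) − 2·(-1) + (0) = 0
  N: −[η]_N + [ζ_1]_N − 2·[c]_N + [V]_N = −(2) + (2) − 2·(0) + (0) = 0
All base exponents vanish — dimensionless.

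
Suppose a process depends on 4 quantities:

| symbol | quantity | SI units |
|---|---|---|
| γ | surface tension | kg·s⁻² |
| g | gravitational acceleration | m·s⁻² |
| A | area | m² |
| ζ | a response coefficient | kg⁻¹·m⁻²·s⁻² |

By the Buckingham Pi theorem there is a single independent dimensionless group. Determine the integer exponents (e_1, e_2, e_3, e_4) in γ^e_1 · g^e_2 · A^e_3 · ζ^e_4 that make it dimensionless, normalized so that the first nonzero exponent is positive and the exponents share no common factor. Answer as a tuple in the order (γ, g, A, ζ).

M: e_1·(1) + e_2·(0) + e_3·(0) + e_4·(-1) = 0
L: e_1·(0) + e_2·(1) + e_3·(2) + e_4·(-2) = 0
T: e_1·(-2) + e_2·(-2) + e_3·(0) + e_4·(-2) = 0
Solving this homogeneous linear system for the smallest-integer solution (first nonzero entry positive) gives (1, -2, 2, 1).

(1, -2, 2, 1)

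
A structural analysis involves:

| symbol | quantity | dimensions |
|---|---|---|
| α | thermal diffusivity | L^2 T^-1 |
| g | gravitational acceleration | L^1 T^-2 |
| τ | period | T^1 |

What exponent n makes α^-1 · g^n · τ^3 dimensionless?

2

Balance the L exponent: (1)·n from g, plus −(2) + 3·(0) = -2 from the rest, must sum to zero.
n − 2 = 0, so n = 2.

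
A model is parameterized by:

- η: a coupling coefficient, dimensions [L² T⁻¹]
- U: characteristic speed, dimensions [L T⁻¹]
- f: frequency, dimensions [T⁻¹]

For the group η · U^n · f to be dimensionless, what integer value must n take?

Balance the L exponent: (1)·n from U, plus (2) + (0) = 2 from the rest, must sum to zero.
n + 2 = 0, so n = -2.

-2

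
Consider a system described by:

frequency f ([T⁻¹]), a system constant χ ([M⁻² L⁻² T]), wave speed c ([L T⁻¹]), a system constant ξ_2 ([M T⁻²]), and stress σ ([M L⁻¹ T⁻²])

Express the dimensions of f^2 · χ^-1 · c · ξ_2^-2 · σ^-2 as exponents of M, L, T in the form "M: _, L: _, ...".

Collect each base-dimension exponent across the product:
  M: 2·(0) − (-2) + (0) − 2·(1) − 2·(1) = -2
  L: 2·(0) − (-2) + (1) − 2·(0) − 2·(-1) = 5
  T: 2·(-1) − (1) + (-1) − 2·(-2) − 2·(-2) = 4
So the dimensions are [M⁻² L⁵ T⁴].

M: -2, L: 5, T: 4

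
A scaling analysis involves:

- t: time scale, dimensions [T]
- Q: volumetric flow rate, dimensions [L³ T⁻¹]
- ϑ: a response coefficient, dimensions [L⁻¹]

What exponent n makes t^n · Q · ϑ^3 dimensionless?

1

Balance the T exponent: (1)·n from t, plus (-1) + 3·(0) = -1 from the rest, must sum to zero.
n − 1 = 0, so n = 1.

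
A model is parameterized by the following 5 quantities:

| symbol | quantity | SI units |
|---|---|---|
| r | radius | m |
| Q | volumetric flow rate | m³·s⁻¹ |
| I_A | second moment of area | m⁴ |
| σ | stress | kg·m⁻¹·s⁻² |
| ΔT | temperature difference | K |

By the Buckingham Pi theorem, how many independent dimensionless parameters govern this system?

There are 5 variables and 4 base dimensions (M, L, T, Θ).
The dimension matrix has rank 4.
Independent dimensionless groups: 5 − 4 = 1.

1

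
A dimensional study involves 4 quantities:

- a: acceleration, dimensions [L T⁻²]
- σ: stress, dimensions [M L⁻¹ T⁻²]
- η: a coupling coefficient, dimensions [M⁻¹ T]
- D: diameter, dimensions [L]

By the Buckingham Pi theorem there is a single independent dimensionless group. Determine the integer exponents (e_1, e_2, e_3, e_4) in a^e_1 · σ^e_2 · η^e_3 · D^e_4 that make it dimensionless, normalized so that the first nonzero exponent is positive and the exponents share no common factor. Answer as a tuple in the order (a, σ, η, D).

M: e_1·(0) + e_2·(1) + e_3·(-1) + e_4·(0) = 0
L: e_1·(1) + e_2·(-1) + e_3·(0) + e_4·(1) = 0
T: e_1·(-2) + e_2·(-2) + e_3·(1) + e_4·(0) = 0
Solving this homogeneous linear system for the smallest-integer solution (first nonzero entry positive) gives (1, -2, -2, -3).

(1, -2, -2, -3)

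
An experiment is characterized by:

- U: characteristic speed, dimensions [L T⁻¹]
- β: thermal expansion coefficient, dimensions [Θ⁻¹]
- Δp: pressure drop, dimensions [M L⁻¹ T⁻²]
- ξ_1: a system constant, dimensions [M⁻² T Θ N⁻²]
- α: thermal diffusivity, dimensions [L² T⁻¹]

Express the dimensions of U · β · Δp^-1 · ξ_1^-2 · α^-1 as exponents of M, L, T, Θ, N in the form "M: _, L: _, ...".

M: 3, L: 0, T: 0, Θ: -3, N: 4

Collect each base-dimension exponent across the product:
  M: (0) + (0) − (1) − 2·(-2) − (0) = 3
  L: (1) + (0) − (-1) − 2·(0) − (2) = 0
  T: (-1) + (0) − (-2) − 2·(1) − (-1) = 0
  Θ: (0) + (-1) − (0) − 2·(1) − (0) = -3
  N: (0) + (0) − (0) − 2·(-2) − (0) = 4
So the dimensions are [M³ Θ⁻³ N⁴].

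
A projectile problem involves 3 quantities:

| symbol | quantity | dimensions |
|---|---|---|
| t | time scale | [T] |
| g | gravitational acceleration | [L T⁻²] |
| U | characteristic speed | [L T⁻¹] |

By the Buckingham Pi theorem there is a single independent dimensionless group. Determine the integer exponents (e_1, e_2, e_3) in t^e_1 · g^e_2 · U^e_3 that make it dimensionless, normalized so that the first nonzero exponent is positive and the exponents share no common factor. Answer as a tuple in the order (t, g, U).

L: e_1·(0) + e_2·(1) + e_3·(1) = 0
T: e_1·(1) + e_2·(-2) + e_3·(-1) = 0
Solving this homogeneous linear system for the smallest-integer solution (first nonzero entry positive) gives (1, 1, -1).

(1, 1, -1)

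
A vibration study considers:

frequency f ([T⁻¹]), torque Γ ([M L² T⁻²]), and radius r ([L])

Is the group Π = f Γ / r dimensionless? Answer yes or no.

no

Sum the exponent of each base dimension across the product:
  M: [f]_M + [Γ]_M − [r]_M = (0) + (1) − (0) = 1
  L: [f]_L + [Γ]_L − [r]_L = (0) + (2) − (1) = 1
  T: [f]_T + [Γ]_T − [r]_T = (-1) + (-2) − (0) = -3
Net dimensions [M L T⁻³] ≠ [1] — not dimensionless.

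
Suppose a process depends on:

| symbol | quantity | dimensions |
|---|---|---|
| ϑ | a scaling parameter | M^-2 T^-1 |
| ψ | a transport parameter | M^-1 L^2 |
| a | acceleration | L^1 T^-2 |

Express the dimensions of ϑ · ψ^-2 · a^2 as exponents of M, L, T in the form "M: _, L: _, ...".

M: 0, L: -2, T: -5

Collect each base-dimension exponent across the product:
  M: (-2) − 2·(-1) + 2·(0) = 0
  L: (0) − 2·(2) + 2·(1) = -2
  T: (-1) − 2·(0) + 2·(-2) = -5
So the dimensions are [L⁻² T⁻⁵].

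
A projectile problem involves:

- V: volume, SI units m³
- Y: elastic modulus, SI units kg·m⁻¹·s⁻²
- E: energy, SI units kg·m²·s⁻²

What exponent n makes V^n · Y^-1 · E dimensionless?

-1

Balance the L exponent: (3)·n from V, plus −(-1) + (2) = 3 from the rest, must sum to zero.
3n + 3 = 0, so n = -1.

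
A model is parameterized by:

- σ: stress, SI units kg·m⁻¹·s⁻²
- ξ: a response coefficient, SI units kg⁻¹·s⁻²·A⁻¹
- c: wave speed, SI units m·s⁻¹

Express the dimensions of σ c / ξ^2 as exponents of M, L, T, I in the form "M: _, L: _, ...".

Collect each base-dimension exponent across the product:
  M: (1) − 2·(-1) + (0) = 3
  L: (-1) − 2·(0) + (1) = 0
  T: (-2) − 2·(-2) + (-1) = 1
  I: (0) − 2·(-1) + (0) = 2
So the dimensions are [M³ T I²].

M: 3, L: 0, T: 1, I: 2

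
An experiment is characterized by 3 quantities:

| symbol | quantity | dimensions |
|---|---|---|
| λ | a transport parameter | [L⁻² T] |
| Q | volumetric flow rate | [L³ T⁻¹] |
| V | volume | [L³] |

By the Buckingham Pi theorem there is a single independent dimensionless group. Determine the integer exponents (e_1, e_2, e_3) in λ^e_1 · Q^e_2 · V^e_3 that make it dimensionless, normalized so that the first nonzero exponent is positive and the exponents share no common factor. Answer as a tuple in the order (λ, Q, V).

(3, 3, -1)

L: e_1·(-2) + e_2·(3) + e_3·(3) = 0
T: e_1·(1) + e_2·(-1) + e_3·(0) = 0
Solving this homogeneous linear system for the smallest-integer solution (first nonzero entry positive) gives (3, 3, -1).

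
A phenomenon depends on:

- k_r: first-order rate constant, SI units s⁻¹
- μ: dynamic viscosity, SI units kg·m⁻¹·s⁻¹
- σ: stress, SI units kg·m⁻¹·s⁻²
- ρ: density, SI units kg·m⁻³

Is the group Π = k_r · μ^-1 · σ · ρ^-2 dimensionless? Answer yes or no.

Sum the exponent of each base dimension across the product:
  M: [k_r]_M − [μ]_M + [σ]_M − 2·[ρ]_M = (0) − (1) + (1) − 2·(1) = -2
  L: [k_r]_L − [μ]_L + [σ]_L − 2·[ρ]_L = (0) − (-1) + (-1) − 2·(-3) = 6
  T: [k_r]_T − [μ]_T + [σ]_T − 2·[ρ]_T = (-1) − (-1) + (-2) − 2·(0) = -2
Net dimensions [M⁻² L⁶ T⁻²] ≠ [1] — not dimensionless.

no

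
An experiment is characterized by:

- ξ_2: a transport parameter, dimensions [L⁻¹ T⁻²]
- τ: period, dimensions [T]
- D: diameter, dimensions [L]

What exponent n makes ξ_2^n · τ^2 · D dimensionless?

1

Balance the L exponent: (-1)·n from ξ_2, plus 2·(0) + (1) = 1 from the rest, must sum to zero.
−n + 1 = 0, so n = 1.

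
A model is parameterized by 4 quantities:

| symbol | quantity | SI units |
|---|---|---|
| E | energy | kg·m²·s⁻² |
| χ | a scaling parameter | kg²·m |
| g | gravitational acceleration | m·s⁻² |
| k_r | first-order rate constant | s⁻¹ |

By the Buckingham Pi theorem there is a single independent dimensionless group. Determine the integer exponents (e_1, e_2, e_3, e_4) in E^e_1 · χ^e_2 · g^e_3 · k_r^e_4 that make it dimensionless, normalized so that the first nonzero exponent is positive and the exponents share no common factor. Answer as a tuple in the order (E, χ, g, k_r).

M: e_1·(1) + e_2·(2) + e_3·(0) + e_4·(0) = 0
L: e_1·(2) + e_2·(1) + e_3·(1) + e_4·(0) = 0
T: e_1·(-2) + e_2·(0) + e_3·(-2) + e_4·(-1) = 0
Solving this homogeneous linear system for the smallest-integer solution (first nonzero entry positive) gives (2, -1, -3, 2).

(2, -1, -3, 2)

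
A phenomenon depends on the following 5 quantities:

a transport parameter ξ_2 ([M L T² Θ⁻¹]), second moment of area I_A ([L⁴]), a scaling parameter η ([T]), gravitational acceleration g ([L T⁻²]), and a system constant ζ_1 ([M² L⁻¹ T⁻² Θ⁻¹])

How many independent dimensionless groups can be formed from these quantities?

There are 5 variables and 4 base dimensions (M, L, T, Θ).
The dimension matrix has rank 4.
Independent dimensionless groups: 5 − 4 = 1.

1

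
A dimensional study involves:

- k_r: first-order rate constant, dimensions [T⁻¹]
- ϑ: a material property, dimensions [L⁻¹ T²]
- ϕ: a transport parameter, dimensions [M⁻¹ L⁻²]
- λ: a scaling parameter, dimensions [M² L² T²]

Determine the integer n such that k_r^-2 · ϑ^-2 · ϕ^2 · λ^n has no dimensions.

Balance the M exponent: (2)·n from λ, plus −2·(0) − 2·(0) + 2·(-1) = -2 from the rest, must sum to zero.
2n − 2 = 0, so n = 1.

1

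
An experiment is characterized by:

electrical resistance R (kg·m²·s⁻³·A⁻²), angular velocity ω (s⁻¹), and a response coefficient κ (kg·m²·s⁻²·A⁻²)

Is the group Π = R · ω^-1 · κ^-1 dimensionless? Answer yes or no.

yes

Sum the exponent of each base dimension across the product:
  M: [R]_M − [ω]_M − [κ]_M = (1) − (0) − (1) = 0
  L: [R]_L − [ω]_L − [κ]_L = (2) − (0) − (2) = 0
  T: [R]_T − [ω]_T − [κ]_T = (-3) − (-1) − (-2) = 0
  I: [R]_I − [ω]_I − [κ]_I = (-2) − (0) − (-2) = 0
All base exponents vanish — dimensionless.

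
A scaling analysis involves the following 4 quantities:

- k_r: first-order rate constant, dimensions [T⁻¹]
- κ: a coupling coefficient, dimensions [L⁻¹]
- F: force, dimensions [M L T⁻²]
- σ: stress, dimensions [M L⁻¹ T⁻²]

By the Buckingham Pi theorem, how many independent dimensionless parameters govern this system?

There are 4 variables and 3 base dimensions (M, L, T).
The dimension matrix has rank 3.
Independent dimensionless groups: 4 − 3 = 1.

1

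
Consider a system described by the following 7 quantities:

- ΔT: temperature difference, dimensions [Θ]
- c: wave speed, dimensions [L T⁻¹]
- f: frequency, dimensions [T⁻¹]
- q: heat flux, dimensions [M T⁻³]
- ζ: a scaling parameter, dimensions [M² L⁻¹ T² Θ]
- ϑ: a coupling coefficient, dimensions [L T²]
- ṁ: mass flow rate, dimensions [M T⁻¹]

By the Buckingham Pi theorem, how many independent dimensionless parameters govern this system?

3

There are 7 variables and 4 base dimensions (M, L, T, Θ).
The dimension matrix has rank 4.
Independent dimensionless groups: 7 − 4 = 3.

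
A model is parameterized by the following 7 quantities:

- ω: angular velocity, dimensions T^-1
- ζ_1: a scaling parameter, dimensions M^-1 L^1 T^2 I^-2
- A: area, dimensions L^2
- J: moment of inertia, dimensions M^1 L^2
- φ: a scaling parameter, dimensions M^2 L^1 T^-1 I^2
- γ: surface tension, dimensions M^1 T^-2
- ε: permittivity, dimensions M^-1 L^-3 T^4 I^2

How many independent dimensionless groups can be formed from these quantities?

3

There are 7 variables and 4 base dimensions (M, L, T, I).
The dimension matrix has rank 4.
Independent dimensionless groups: 7 − 4 = 3.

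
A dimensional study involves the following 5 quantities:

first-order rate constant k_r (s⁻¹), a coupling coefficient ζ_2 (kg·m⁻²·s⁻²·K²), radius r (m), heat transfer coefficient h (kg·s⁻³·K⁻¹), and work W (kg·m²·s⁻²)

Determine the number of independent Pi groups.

There are 5 variables and 4 base dimensions (M, L, T, Θ).
The dimension matrix has rank 4.
Independent dimensionless groups: 5 − 4 = 1.

1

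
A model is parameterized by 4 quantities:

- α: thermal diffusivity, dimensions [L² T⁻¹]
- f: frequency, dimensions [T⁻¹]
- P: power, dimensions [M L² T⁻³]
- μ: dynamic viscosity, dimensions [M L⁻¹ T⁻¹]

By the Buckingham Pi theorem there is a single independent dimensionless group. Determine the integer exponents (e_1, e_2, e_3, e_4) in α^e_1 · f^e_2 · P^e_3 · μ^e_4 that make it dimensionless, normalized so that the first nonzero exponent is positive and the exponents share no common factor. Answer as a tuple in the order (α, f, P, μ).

(3, 1, -2, 2)

M: e_1·(0) + e_2·(0) + e_3·(1) + e_4·(1) = 0
L: e_1·(2) + e_2·(0) + e_3·(2) + e_4·(-1) = 0
T: e_1·(-1) + e_2·(-1) + e_3·(-3) + e_4·(-1) = 0
Solving this homogeneous linear system for the smallest-integer solution (first nonzero entry positive) gives (3, 1, -2, 2).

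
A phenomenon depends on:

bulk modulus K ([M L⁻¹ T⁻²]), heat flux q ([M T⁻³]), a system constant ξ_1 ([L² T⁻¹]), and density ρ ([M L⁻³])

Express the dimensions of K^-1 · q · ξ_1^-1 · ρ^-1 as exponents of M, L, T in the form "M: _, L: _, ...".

Collect each base-dimension exponent across the product:
  M: −(1) + (1) − (0) − (1) = -1
  L: −(-1) + (0) − (2) − (-3) = 2
  T: −(-2) + (-3) − (-1) − (0) = 0
So the dimensions are [M⁻¹ L²].

M: -1, L: 2, T: 0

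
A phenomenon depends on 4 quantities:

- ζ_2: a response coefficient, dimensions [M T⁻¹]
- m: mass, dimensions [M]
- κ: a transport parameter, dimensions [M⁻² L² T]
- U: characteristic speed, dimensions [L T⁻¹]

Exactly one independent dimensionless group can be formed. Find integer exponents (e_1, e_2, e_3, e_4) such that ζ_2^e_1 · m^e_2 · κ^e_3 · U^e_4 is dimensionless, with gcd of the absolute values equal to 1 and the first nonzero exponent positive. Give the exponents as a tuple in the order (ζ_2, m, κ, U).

(3, -1, 1, -2)

M: e_1·(1) + e_2·(1) + e_3·(-2) + e_4·(0) = 0
L: e_1·(0) + e_2·(0) + e_3·(2) + e_4·(1) = 0
T: e_1·(-1) + e_2·(0) + e_3·(1) + e_4·(-1) = 0
Solving this homogeneous linear system for the smallest-integer solution (first nonzero entry positive) gives (3, -1, 1, -2).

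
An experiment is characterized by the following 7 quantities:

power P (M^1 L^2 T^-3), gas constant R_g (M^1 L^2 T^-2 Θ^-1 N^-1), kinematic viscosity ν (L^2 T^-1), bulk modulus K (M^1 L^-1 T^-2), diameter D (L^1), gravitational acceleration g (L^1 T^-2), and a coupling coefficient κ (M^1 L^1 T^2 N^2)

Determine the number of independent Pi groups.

2

There are 7 variables and 5 base dimensions (M, L, T, Θ, N).
The dimension matrix has rank 5.
Independent dimensionless groups: 7 − 5 = 2.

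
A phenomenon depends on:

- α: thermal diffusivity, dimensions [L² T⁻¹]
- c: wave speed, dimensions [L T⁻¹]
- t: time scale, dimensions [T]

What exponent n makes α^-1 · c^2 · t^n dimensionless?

Balance the T exponent: (1)·n from t, plus −(-1) + 2·(-1) = -1 from the rest, must sum to zero.
n − 1 = 0, so n = 1.

1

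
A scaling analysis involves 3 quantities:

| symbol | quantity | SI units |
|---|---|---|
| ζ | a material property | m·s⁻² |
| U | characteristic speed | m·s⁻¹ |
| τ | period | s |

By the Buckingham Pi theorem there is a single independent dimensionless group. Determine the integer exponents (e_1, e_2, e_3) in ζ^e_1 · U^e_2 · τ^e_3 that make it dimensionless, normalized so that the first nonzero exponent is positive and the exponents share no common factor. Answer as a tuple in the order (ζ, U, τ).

L: e_1·(1) + e_2·(1) + e_3·(0) = 0
T: e_1·(-2) + e_2·(-1) + e_3·(1) = 0
Solving this homogeneous linear system for the smallest-integer solution (first nonzero entry positive) gives (1, -1, 1).

(1, -1, 1)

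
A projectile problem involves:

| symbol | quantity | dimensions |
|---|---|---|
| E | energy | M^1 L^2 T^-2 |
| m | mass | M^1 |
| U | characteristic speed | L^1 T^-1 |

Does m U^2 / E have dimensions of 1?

Sum the exponent of each base dimension across the product:
  M: −[E]_M + [m]_M + 2·[U]_M = −(1) + (1) + 2·(0) = 0
  L: −[E]_L + [m]_L + 2·[U]_L = −(2) + (0) + 2·(1) = 0
  T: −[E]_T + [m]_T + 2·[U]_T = −(-2) + (0) + 2·(-1) = 0
All base exponents vanish — dimensionless.

yes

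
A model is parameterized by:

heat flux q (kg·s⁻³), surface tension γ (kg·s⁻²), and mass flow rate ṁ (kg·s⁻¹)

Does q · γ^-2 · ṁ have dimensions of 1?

Sum the exponent of each base dimension across the product:
  M: [q]_M − 2·[γ]_M + [ṁ]_M = (1) − 2·(1) + (1) = 0
  L: [q]_L − 2·[γ]_L + [ṁ]_L = (0) − 2·(0) + (0) = 0
  T: [q]_T − 2·[γ]_T + [ṁ]_T = (-3) − 2·(-2) + (-1) = 0
All base exponents vanish — dimensionless.

yes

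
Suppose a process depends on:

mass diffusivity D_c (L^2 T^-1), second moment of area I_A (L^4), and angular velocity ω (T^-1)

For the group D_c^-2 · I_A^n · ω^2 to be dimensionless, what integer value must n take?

Balance the L exponent: (4)·n from I_A, plus −2·(2) + 2·(0) = -4 from the rest, must sum to zero.
4n − 4 = 0, so n = 1.

1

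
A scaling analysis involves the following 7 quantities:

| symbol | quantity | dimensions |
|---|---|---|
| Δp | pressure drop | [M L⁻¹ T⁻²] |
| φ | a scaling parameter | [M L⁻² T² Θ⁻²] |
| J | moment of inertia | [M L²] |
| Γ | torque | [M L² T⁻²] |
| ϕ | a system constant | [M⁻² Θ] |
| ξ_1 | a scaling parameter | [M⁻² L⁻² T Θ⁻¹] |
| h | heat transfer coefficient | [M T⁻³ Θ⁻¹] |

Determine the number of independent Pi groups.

3

There are 7 variables and 4 base dimensions (M, L, T, Θ).
The dimension matrix has rank 4.
Independent dimensionless groups: 7 − 4 = 3.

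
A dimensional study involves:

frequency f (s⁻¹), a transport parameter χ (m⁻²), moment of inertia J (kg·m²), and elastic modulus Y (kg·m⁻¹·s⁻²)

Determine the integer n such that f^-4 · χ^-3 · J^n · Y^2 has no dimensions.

Balance the M exponent: (1)·n from J, plus −4·(0) − 3·(0) + 2·(1) = 2 from the rest, must sum to zero.
n + 2 = 0, so n = -2.

-2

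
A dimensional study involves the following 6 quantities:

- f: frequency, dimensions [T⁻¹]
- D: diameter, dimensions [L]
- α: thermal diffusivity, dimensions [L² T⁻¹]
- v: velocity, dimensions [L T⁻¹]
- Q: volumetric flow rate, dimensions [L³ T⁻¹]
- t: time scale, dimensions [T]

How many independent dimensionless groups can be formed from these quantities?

4

There are 6 variables and 2 base dimensions (L, T).
The dimension matrix has rank 2.
Independent dimensionless groups: 6 − 2 = 4.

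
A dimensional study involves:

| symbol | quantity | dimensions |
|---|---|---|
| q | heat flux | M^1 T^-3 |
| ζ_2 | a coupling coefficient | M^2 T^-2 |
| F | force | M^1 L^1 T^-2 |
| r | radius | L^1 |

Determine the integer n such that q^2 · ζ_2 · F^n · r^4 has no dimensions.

Balance the M exponent: (1)·n from F, plus 2·(1) + (2) + 4·(0) = 4 from the rest, must sum to zero.
n + 4 = 0, so n = -4.

-4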